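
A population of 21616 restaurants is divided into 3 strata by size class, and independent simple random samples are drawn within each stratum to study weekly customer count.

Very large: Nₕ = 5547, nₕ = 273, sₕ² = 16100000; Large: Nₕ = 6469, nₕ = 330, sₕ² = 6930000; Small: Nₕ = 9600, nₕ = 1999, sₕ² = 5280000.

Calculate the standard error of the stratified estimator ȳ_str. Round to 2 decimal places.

Var(ȳ_str) = Σₕ Wₕ²(1 − fₕ)sₕ²/nₕ with Wₕ = Nₕ/N, N = 21616.
Very large: Wₕ = 0.25661547; term = 0.25661547²·(1 − 0.04921579)·16100000/273 = 3692.418.
Large: Wₕ = 0.29926906; term = 0.29926906²·(1 − 0.05101252)·6930000/330 = 1784.857.
Small: Wₕ = 0.44411547; term = 0.44411547²·(1 − 0.20822917)·5280000/1999 = 412.48906.
Sum = 5889.7641.
SE = √(5889.7641) = 76.74.

76.74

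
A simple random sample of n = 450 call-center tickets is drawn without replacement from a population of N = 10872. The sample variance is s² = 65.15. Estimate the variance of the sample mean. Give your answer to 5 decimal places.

0.13879

Under SRS without replacement, Var(ȳ) = (1 − f)·s²/n with f = n/N = 450/10872 = 0.04139073.
Var(ȳ) = (1 − 0.04139073)·65.15/450 = 0.95860927·0.14477778 = 0.13878532.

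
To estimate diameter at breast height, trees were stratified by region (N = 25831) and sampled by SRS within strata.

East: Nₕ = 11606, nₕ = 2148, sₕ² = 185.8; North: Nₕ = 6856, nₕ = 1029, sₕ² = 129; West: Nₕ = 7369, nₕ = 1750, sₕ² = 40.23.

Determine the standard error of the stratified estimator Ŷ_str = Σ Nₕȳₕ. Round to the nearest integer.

Var(Ŷ_str) = Σₕ Nₕ²(1 − fₕ)sₕ²/nₕ.
East: 11606²·(1 − 2148/11606)·185.8/2148 = 9.4949637 × 10^6.
North: 6856²·(1 − 1029/6856)·129/1029 = 5.008298 × 10^6.
West: 7369²·(1 − 1750/7369)·40.23/1750 = 951874.24.
Sum = 1.5455136 × 10^7.
SE = √(1.5455136 × 10^7) = 3931.

3931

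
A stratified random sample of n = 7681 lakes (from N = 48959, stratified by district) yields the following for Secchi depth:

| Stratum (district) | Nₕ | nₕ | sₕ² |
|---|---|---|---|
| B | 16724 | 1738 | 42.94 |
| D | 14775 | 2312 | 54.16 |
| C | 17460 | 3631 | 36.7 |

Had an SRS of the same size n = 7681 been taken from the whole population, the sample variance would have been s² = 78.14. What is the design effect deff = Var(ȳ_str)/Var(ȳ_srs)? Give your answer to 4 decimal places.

Var(ȳ_str) = Σ Wₕ²(1−fₕ)sₕ²/nₕ with Wₕ = Nₕ/48959:
  B: (16724/48959)²·(1−1738/16724)·42.94/1738 = 0.0025832895
  D: (14775/48959)²·(1−2312/14775)·54.16/2312 = 0.0017995994
  C: (17460/48959)²·(1−3631/17460)·36.7/3631 = 0.0010181453
  → Var(ȳ_str) = 0.0054010342.
Var(ȳ_srs) = (1 − 7681/48959)·78.14/7681 = 0.0085771252.
deff = 0.0054010342 / 0.0085771252 = 0.6297.

0.6297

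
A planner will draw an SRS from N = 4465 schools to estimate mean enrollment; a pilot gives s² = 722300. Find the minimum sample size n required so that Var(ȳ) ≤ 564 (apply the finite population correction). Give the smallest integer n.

Without fpc, n₀ = s²/D = 722300/564 = 1280.6738.
With fpc, (1 − n/N)·s²/n ≤ D requires n ≥ n₀/(1 + n₀/N) = 1280.6738/(1 + 1280.6738/4465) = 995.2198.
Rounding up, n = 996.

996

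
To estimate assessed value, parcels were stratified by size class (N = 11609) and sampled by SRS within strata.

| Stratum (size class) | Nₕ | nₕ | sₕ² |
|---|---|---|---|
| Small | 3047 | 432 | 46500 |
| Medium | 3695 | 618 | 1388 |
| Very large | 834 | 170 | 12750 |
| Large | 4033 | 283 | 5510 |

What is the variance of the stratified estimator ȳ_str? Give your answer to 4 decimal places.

Var(ȳ_str) = Σₕ Wₕ²(1 − fₕ)sₕ²/nₕ with Wₕ = Nₕ/N, N = 11609.
Small: Wₕ = 0.26246877; term = 0.26246877²·(1 − 0.14177880)·46500/432 = 6.3639056.
Medium: Wₕ = 0.31828754; term = 0.31828754²·(1 − 0.16725304)·1388/618 = 0.18947561.
Very large: Wₕ = 0.07184081; term = 0.07184081²·(1 − 0.20383693)·12750/170 = 0.30818094.
Large: Wₕ = 0.34740288; term = 0.34740288²·(1 − 0.07017109)·5510/283 = 2.1849174.
Sum = 9.0464796.

9.0465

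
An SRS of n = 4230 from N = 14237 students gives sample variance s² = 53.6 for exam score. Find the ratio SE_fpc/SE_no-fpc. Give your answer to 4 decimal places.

0.8384

f = n/N = 4230/14237 = 0.29711316.
SE_no-fpc = √(s²/n) = 0.11256729; SE_fpc = √((1−f)s²/n) = 0.094374555.
Ratio = √(1−f) = 0.83838347.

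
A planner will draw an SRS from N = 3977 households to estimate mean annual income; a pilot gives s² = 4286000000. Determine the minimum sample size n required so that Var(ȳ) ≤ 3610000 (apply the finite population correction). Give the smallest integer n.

Without fpc, n₀ = s²/D = 4286000000/3610000 = 1187.2576.
With fpc, (1 − n/N)·s²/n ≤ D requires n ≥ n₀/(1 + n₀/N) = 1187.2576/(1 + 1187.2576/3977) = 914.3083.
Rounding up, n = 915.

915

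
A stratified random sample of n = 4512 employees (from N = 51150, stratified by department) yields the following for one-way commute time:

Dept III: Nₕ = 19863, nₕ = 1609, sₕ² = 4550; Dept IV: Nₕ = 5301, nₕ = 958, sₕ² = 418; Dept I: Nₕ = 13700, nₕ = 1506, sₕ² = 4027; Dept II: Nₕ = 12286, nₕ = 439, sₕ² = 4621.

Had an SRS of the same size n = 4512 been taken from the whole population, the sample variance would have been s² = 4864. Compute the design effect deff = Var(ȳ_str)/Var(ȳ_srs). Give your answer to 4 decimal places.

1.1721

Var(ȳ_str) = Σ Wₕ²(1−fₕ)sₕ²/nₕ with Wₕ = Nₕ/51150:
  Dept III: (19863/51150)²·(1−1609/19863)·4550/1609 = 0.39189251
  Dept IV: (5301/51150)²·(1−958/5301)·418/958 = 0.0038394333
  Dept I: (13700/51150)²·(1−1506/13700)·4027/1506 = 0.17073877
  Dept II: (12286/51150)²·(1−439/12286)·4621/439 = 0.58559731
  → Var(ȳ_str) = 1.152068.
Var(ȳ_srs) = (1 − 4512/51150)·4864/4512 = 0.98292132.
deff = 1.152068 / 0.98292132 = 1.1721.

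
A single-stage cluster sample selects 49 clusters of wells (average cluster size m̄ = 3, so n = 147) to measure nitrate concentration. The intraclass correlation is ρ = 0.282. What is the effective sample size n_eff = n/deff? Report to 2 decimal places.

93.99

deff = 1 + (3 − 1)·0.282 = 1 + 0.564 = 1.564.
n_eff = 147 / 1.564 = 93.99.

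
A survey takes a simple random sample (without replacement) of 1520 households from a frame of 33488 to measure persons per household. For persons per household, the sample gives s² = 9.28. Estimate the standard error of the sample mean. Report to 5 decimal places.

0.07634

Under SRS without replacement, Var(ȳ) = (1 − f)·s²/n with f = n/N = 1520/33488 = 0.04538939.
Var(ȳ) = (1 − 0.04538939)·9.28/1520 = 0.95461061·0.0061052632 = 0.005828149.
SE(ȳ) = √(0.005828149) = 0.07634.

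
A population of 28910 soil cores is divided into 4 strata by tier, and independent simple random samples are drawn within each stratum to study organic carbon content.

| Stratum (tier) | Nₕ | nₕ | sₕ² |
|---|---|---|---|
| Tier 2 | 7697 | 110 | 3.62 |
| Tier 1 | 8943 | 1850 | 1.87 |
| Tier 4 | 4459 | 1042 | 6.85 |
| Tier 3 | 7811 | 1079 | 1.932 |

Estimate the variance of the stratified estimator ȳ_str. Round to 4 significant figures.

Var(ȳ_str) = Σₕ Wₕ²(1 − fₕ)sₕ²/nₕ with Wₕ = Nₕ/N, N = 28910.
Tier 2: Wₕ = 0.26624006; term = 0.26624006²·(1 − 0.01429128)·3.62/110 = 0.0022993828.
Tier 1: Wₕ = 0.30933933; term = 0.30933933²·(1 − 0.20686571)·1.87/1850 = 7.6716165 × 10^-5.
Tier 4: Wₕ = 0.15423729; term = 0.15423729²·(1 − 0.23368468)·6.85/1042 = 1.1984202 × 10^-4.
Tier 3: Wₕ = 0.27018333; term = 0.27018333²·(1 − 0.13813852)·1.932/1079 = 1.1265235 × 10^-4.
Sum = 0.0026085933.

0.002609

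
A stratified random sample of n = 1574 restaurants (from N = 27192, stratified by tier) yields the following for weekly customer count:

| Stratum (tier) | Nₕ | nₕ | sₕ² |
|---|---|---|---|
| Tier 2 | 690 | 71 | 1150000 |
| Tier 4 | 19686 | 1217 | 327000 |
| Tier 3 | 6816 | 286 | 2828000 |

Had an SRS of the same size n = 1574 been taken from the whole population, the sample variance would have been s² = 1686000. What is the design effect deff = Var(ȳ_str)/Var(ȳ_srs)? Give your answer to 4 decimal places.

Var(ȳ_str) = Σ Wₕ²(1−fₕ)sₕ²/nₕ with Wₕ = Nₕ/27192:
  Tier 2: (690/27192)²·(1−71/690)·1150000/71 = 9.3561447
  Tier 4: (19686/27192)²·(1−1217/19686)·327000/1217 = 132.12218
  Tier 3: (6816/27192)²·(1−286/6816)·2828000/286 = 595.21495
  → Var(ȳ_str) = 736.69327.
Var(ȳ_srs) = (1 − 1574/27192)·1686000/1574 = 1009.1528.
deff = 736.69327 / 1009.1528 = 0.7300.

0.7300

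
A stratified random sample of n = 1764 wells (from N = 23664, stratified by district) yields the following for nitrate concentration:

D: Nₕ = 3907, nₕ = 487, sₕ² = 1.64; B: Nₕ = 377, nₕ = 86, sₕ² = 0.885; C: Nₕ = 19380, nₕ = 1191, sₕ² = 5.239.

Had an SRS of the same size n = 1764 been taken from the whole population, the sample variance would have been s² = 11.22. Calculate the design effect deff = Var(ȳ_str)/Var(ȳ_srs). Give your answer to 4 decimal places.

Var(ȳ_str) = Σ Wₕ²(1−fₕ)sₕ²/nₕ with Wₕ = Nₕ/23664:
  D: (3907/23664)²·(1−487/3907)·1.64/487 = 8.0354109 × 10^-5
  B: (377/23664)²·(1−86/377)·0.885/86 = 2.0160572 × 10^-6
  C: (19380/23664)²·(1−1191/19380)·5.239/1191 = 0.0027689998
  → Var(ȳ_str) = 0.00285137.
Var(ȳ_srs) = (1 − 1764/23664)·11.22/1764 = 0.0058864063.
deff = 0.00285137 / 0.0058864063 = 0.4844.

0.4844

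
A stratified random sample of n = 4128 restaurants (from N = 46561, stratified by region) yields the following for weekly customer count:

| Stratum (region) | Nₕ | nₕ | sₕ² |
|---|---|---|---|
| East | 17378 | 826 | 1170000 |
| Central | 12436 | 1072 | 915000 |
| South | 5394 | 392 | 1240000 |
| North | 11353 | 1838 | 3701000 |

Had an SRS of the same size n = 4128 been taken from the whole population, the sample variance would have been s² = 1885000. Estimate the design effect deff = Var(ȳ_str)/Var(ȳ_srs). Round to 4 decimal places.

0.9210

Var(ȳ_str) = Σ Wₕ²(1−fₕ)sₕ²/nₕ with Wₕ = Nₕ/46561:
  East: (17378/46561)²·(1−826/17378)·1170000/826 = 187.93665
  Central: (12436/46561)²·(1−1072/12436)·915000/1072 = 55.640836
  South: (5394/46561)²·(1−392/5394)·1240000/392 = 39.368208
  North: (11353/46561)²·(1−1838/11353)·3701000/1838 = 100.33407
  → Var(ȳ_str) = 383.27976.
Var(ȳ_srs) = (1 − 4128/46561)·1885000/4128 = 416.15307.
deff = 383.27976 / 416.15307 = 0.9210.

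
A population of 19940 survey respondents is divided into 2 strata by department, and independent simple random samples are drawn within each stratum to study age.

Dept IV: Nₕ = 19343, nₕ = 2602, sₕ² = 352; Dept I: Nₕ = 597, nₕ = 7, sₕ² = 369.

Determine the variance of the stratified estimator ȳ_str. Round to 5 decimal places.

0.15688

Var(ȳ_str) = Σₕ Wₕ²(1 − fₕ)sₕ²/nₕ with Wₕ = Nₕ/N, N = 19940.
Dept IV: Wₕ = 0.97006018; term = 0.97006018²·(1 − 0.13451895)·352/2602 = 0.11017683.
Dept I: Wₕ = 0.02993982; term = 0.02993982²·(1 − 0.01172529)·369/7 = 0.046698654.
Sum = 0.15687548.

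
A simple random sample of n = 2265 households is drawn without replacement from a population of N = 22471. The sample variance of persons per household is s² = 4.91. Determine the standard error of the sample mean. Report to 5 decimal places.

0.04415

Under SRS without replacement, Var(ȳ) = (1 − f)·s²/n with f = n/N = 2265/22471 = 0.10079658.
Var(ȳ) = (1 − 0.10079658)·4.91/2265 = 0.89920342·0.0021677704 = 0.0019492666.
SE(ȳ) = √(0.0019492666) = 0.04415.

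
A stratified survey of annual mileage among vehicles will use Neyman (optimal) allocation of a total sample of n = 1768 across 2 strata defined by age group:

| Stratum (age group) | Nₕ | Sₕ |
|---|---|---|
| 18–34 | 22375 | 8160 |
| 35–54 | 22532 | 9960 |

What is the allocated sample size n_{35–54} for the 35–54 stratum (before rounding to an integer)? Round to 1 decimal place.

974.9

Neyman allocation: nₕ = n·NₕSₕ / Σⱼ NⱼSⱼ.
Σ NⱼSⱼ = 22375·8160 + 22532·9960 = 4.0699872 × 10^8.
n_{35–54} = 1768·22532·9960 / (4.0699872 × 10^8) = 974.9.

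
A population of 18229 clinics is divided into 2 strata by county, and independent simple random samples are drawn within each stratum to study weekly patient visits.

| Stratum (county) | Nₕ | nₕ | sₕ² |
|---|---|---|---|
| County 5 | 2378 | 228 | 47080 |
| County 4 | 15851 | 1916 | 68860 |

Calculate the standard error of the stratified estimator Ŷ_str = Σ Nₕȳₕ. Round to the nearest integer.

94838

Var(Ŷ_str) = Σₕ Nₕ²(1 − fₕ)sₕ²/nₕ.
County 5: 2378²·(1 − 228/2378)·47080/228 = 1.0557277 × 10^9.
County 4: 15851²·(1 − 1916/15851)·68860/1916 = 7.9384397 × 10^9.
Sum = 8.9941674 × 10^9.
SE = √(8.9941674 × 10^9) = 94838.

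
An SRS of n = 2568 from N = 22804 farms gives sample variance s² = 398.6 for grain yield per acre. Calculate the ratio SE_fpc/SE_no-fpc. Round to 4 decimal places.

0.9420

f = n/N = 2568/22804 = 0.11261182.
SE_no-fpc = √(s²/n) = 0.39397724; SE_fpc = √((1−f)s²/n) = 0.37113162.
Ratio = √(1−f) = 0.94201283.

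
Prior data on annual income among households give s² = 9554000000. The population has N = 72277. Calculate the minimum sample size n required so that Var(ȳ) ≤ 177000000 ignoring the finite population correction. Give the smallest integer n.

54

Without fpc, n₀ = s²/D = 9554000000/177000000 = 53.9774.
Rounding up, n = 54.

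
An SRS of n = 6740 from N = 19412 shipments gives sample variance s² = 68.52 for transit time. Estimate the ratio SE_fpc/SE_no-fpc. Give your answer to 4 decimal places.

f = n/N = 6740/19412 = 0.34720791.
SE_no-fpc = √(s²/n) = 0.10082744; SE_fpc = √((1−f)s²/n) = 0.081464082.
Ratio = √(1−f) = 0.80795550.

0.8080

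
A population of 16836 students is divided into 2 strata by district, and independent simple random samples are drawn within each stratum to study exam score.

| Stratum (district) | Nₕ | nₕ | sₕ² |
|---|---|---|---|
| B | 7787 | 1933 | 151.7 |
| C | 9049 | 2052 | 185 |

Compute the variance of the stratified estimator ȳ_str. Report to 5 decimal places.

Var(ȳ_str) = Σₕ Wₕ²(1 − fₕ)sₕ²/nₕ with Wₕ = Nₕ/N, N = 16836.
B: Wₕ = 0.46252079; term = 0.46252079²·(1 − 0.24823424)·151.7/1933 = 0.012621146.
C: Wₕ = 0.53747921; term = 0.53747921²·(1 − 0.22676539)·185/2052 = 0.020138587.
Sum = 0.032759733.

0.03276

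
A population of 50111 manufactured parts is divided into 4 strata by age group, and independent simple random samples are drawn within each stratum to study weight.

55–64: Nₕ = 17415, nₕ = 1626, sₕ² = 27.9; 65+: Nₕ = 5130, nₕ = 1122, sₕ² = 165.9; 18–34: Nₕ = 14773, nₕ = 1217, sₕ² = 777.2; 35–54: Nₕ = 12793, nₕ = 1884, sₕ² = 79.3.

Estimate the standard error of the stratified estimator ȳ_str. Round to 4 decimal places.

Var(ȳ_str) = Σₕ Wₕ²(1 − fₕ)sₕ²/nₕ with Wₕ = Nₕ/N, N = 50111.
55–64: Wₕ = 0.34752849; term = 0.34752849²·(1 − 0.09336779)·27.9/1626 = 0.0018788652.
65+: Wₕ = 0.10237273; term = 0.10237273²·(1 − 0.21871345)·165.9/1122 = 0.0012106886.
18–34: Wₕ = 0.29480553; term = 0.29480553²·(1 − 0.08238002)·777.2/1217 = 0.050930312.
35–54: Wₕ = 0.25529325; term = 0.25529325²·(1 − 0.14726804)·79.3/1884 = 0.0023392869.
Sum = 0.056359153.
SE = √(0.056359153) = 0.2374.

0.2374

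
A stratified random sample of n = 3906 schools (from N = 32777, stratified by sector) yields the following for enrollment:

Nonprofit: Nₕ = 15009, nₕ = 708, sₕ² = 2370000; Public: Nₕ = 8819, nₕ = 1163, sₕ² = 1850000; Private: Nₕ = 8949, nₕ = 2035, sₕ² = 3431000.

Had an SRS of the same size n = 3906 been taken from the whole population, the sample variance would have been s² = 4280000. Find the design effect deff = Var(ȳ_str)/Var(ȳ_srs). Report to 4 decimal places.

Var(ȳ_str) = Σ Wₕ²(1−fₕ)sₕ²/nₕ with Wₕ = Nₕ/32777:
  Nonprofit: (15009/32777)²·(1−708/15009)·2370000/708 = 668.79782
  Public: (8819/32777)²·(1−1163/8819)·1850000/1163 = 99.971194
  Private: (8949/32777)²·(1−2035/8949)·3431000/2035 = 97.100571
  → Var(ȳ_str) = 865.86959.
Var(ȳ_srs) = (1 − 3906/32777)·4280000/3906 = 965.17076.
deff = 865.86959 / 965.17076 = 0.8971.

0.8971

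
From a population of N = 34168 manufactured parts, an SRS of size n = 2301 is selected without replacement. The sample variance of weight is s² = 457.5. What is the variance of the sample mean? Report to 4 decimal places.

0.1854

Under SRS without replacement, Var(ȳ) = (1 − f)·s²/n with f = n/N = 2301/34168 = 0.06734371.
Var(ȳ) = (1 − 0.06734371)·457.5/2301 = 0.93265629·0.1988266 = 0.18543688.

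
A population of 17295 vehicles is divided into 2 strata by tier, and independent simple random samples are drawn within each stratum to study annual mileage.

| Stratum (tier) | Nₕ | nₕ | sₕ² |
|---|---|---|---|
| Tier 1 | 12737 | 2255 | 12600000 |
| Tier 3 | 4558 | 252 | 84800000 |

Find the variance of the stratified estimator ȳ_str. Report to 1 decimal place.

24574.2

Var(ȳ_str) = Σₕ Wₕ²(1 − fₕ)sₕ²/nₕ with Wₕ = Nₕ/N, N = 17295.
Tier 1: Wₕ = 0.73645562; term = 0.73645562²·(1 − 0.17704326)·12600000/2255 = 2493.9869.
Tier 3: Wₕ = 0.26354438; term = 0.26354438²·(1 − 0.05528741)·84800000/252 = 22080.176.
Sum = 24574.163.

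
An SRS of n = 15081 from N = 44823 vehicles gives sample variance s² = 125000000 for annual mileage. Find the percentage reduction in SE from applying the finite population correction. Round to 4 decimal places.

18.5418

f = n/N = 15081/44823 = 0.33645673.
SE_no-fpc = √(s²/n) = 91.041612; SE_fpc = √((1−f)s²/n) = 74.160826.
Ratio = √(1−f) = 0.81458165. Reduction = 100·(1 − 0.81458165) = 18.5418%.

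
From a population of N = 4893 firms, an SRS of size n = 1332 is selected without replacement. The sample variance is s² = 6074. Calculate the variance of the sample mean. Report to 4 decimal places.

3.3187

Under SRS without replacement, Var(ȳ) = (1 − f)·s²/n with f = n/N = 1332/4893 = 0.27222563.
Var(ȳ) = (1 − 0.27222563)·6074/1332 = 0.72777437·4.5600601 = 3.3186948.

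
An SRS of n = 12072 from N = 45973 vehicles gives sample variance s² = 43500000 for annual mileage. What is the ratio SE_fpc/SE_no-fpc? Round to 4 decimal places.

f = n/N = 12072/45973 = 0.26258891.
SE_no-fpc = √(s²/n) = 60.028158; SE_fpc = √((1−f)s²/n) = 51.547766.
Ratio = √(1−f) = 0.85872643.

0.8587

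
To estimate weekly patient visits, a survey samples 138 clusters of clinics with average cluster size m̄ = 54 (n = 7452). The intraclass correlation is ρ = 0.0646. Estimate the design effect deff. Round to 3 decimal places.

4.424

deff = 1 + (54 − 1)·0.0646 = 1 + 3.4238 = 4.4238.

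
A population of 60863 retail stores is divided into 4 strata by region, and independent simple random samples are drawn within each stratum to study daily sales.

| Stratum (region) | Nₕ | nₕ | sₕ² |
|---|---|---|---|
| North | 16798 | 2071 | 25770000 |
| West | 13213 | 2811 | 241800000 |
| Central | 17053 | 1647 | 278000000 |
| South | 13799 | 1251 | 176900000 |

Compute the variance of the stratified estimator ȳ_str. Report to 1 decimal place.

22603.5

Var(ȳ_str) = Σₕ Wₕ²(1 − fₕ)sₕ²/nₕ with Wₕ = Nₕ/N, N = 60863.
North: Wₕ = 0.27599691; term = 0.27599691²·(1 − 0.12328849)·25770000/2071 = 830.99703.
West: Wₕ = 0.21709413; term = 0.21709413²·(1 − 0.21274502)·241800000/2811 = 3191.5895.
Central: Wₕ = 0.28018665; term = 0.28018665²·(1 − 0.09658125)·278000000/1647 = 11971.131.
South: Wₕ = 0.22672231; term = 0.22672231²·(1 − 0.09065874)·176900000/1251 = 6609.7638.
Sum = 22603.481.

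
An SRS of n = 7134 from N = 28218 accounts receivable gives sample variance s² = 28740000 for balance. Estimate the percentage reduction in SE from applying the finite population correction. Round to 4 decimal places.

13.5603

f = n/N = 7134/28218 = 0.25281735.
SE_no-fpc = √(s²/n) = 63.471218; SE_fpc = √((1−f)s²/n) = 54.864348.
Ratio = √(1−f) = 0.86439728. Reduction = 100·(1 − 0.86439728) = 13.5603%.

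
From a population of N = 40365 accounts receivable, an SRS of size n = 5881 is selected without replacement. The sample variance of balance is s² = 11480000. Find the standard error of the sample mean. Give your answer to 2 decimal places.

40.84

Under SRS without replacement, Var(ȳ) = (1 − f)·s²/n with f = n/N = 5881/40365 = 0.14569553.
Var(ȳ) = (1 − 0.14569553)·11480000/5881 = 0.85430447·1952.049 = 1667.6442.
SE(ȳ) = √(1667.6442) = 40.84.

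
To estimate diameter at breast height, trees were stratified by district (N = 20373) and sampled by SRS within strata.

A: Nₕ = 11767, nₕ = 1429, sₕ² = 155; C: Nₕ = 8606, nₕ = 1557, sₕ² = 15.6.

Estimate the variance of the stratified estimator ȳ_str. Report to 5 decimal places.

Var(ȳ_str) = Σₕ Wₕ²(1 − fₕ)sₕ²/nₕ with Wₕ = Nₕ/N, N = 20373.
A: Wₕ = 0.57757817; term = 0.57757817²·(1 − 0.12144132)·155/1429 = 0.031790092.
C: Wₕ = 0.42242183; term = 0.42242183²·(1 − 0.18092029)·15.6/1557 = 0.0014643836.
Sum = 0.033254476.

0.03325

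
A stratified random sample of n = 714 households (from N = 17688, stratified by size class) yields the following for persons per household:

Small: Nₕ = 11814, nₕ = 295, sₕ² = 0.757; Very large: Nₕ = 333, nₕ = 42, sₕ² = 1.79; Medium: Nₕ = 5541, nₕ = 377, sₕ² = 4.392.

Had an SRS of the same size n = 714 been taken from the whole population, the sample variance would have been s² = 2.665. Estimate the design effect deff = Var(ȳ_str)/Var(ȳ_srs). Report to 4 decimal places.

Var(ȳ_str) = Σ Wₕ²(1−fₕ)sₕ²/nₕ with Wₕ = Nₕ/17688:
  Small: (11814/17688)²·(1−295/11814)·0.757/295 = 0.0011161644
  Very large: (333/17688)²·(1−42/333)·1.79/42 = 1.3200291 × 10^-5
  Medium: (5541/17688)²·(1−377/5541)·4.392/377 = 0.0010654619
  → Var(ȳ_str) = 0.0021948266.
Var(ȳ_srs) = (1 − 714/17688)·2.665/714 = 0.0035818259.
deff = 0.0021948266 / 0.0035818259 = 0.6128.

0.6128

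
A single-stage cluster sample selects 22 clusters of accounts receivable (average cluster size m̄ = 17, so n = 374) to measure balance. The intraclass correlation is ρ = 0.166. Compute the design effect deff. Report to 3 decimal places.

deff = 1 + (17 − 1)·0.166 = 1 + 2.656 = 3.656.

3.656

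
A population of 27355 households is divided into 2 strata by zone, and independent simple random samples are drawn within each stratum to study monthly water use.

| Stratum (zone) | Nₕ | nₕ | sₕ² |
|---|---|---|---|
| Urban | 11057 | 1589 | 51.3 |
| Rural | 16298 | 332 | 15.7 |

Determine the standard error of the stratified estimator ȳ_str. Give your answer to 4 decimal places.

0.1448

Var(ȳ_str) = Σₕ Wₕ²(1 − fₕ)sₕ²/nₕ with Wₕ = Nₕ/N, N = 27355.
Urban: Wₕ = 0.40420398; term = 0.40420398²·(1 − 0.14370987)·51.3/1589 = 0.0045166412.
Rural: Wₕ = 0.59579602; term = 0.59579602²·(1 − 0.02037060)·15.7/332 = 0.01644442.
Sum = 0.020961061.
SE = √(0.020961061) = 0.1448.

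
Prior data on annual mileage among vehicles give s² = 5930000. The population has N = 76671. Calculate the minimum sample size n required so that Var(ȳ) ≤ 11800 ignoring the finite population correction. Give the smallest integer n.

Without fpc, n₀ = s²/D = 5930000/11800 = 502.5424.
Rounding up, n = 503.

503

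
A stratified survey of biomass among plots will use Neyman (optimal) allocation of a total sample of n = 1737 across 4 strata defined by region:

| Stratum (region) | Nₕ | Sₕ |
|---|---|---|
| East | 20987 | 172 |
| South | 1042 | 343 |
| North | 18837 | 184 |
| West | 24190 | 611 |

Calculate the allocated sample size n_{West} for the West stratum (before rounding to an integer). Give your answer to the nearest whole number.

1156

Neyman allocation: nₕ = n·NₕSₕ / Σⱼ NⱼSⱼ.
Σ NⱼSⱼ = 20987·172 + 1042·343 + 18837·184 + 24190·611 = 2.2213268 × 10^7.
n_{West} = 1737·24190·611 / (2.2213268 × 10^7) = 1156.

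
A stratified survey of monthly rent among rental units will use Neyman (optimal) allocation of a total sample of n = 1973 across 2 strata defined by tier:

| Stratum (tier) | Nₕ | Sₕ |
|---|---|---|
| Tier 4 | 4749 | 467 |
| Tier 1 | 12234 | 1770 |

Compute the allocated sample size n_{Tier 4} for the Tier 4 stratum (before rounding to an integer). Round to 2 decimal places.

183.30

Neyman allocation: nₕ = n·NₕSₕ / Σⱼ NⱼSⱼ.
Σ NⱼSⱼ = 4749·467 + 12234·1770 = 2.3871963 × 10^7.
n_{Tier 4} = 1973·4749·467 / (2.3871963 × 10^7) = 183.30.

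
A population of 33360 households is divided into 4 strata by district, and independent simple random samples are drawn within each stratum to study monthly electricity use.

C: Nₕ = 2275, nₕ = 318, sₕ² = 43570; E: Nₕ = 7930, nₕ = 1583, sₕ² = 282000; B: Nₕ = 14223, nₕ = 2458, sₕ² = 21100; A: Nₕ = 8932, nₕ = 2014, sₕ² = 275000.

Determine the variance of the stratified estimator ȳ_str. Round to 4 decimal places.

Var(ȳ_str) = Σₕ Wₕ²(1 − fₕ)sₕ²/nₕ with Wₕ = Nₕ/N, N = 33360.
C: Wₕ = 0.06819544; term = 0.06819544²·(1 − 0.13978022)·43570/318 = 0.54812623.
E: Wₕ = 0.23770983; term = 0.23770983²·(1 − 0.19962169)·282000/1583 = 8.0567112.
B: Wₕ = 0.42634892; term = 0.42634892²·(1 − 0.17281867)·21100/2458 = 1.2907188.
A: Wₕ = 0.26774580; term = 0.26774580²·(1 − 0.22548142)·275000/2014 = 7.5814175.
Sum = 17.476974.

17.4770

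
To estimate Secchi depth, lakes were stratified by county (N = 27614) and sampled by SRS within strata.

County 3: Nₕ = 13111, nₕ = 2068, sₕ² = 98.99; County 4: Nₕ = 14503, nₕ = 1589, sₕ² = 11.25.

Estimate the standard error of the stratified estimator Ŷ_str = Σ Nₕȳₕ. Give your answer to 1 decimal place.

Var(Ŷ_str) = Σₕ Nₕ²(1 − fₕ)sₕ²/nₕ.
County 3: 13111²·(1 − 2068/13111)·98.99/2068 = 6.9304858 × 10^6.
County 4: 14503²·(1 − 1589/14503)·11.25/1589 = 1.3260114 × 10^6.
Sum = 8.2564972 × 10^6.
SE = √(8.2564972 × 10^6) = 2873.4.

2873.4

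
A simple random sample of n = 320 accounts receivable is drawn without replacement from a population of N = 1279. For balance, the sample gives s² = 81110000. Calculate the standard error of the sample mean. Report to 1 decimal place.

Under SRS without replacement, Var(ȳ) = (1 − f)·s²/n with f = n/N = 320/1279 = 0.25019547.
Var(ȳ) = (1 − 0.25019547)·81110000/320 = 0.74980453·253468.75 = 190052.02.
SE(ȳ) = √(190052.02) = 435.9.

435.9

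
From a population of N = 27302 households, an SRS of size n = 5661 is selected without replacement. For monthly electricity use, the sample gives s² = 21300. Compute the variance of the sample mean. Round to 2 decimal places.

Under SRS without replacement, Var(ȳ) = (1 − f)·s²/n with f = n/N = 5661/27302 = 0.20734745.
Var(ȳ) = (1 − 0.20734745)·21300/5661 = 0.79265255·3.7625861 = 2.9824235.

2.98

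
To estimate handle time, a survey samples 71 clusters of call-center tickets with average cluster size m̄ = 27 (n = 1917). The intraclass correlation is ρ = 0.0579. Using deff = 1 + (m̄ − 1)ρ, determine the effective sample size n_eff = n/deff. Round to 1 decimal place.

deff = 1 + (27 − 1)·0.0579 = 1 + 1.5054 = 2.5054.
n_eff = 1917 / 2.5054 = 765.1.

765.1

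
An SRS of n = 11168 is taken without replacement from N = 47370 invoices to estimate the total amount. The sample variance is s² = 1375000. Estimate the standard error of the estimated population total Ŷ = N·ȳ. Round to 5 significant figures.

459500

Var(Ŷ) = N²·Var(ȳ) = N²·(1 − n/N)·s²/n.
f = 11168/47370 = 0.23576103; Var(ȳ) = 0.76423897·1375000/11168 = 94.092817.
Var(Ŷ) = 47370² · 94.092817 = 2.1113646 × 10^11.
SE(Ŷ) = √(2.1113646 × 10^11) = 459500.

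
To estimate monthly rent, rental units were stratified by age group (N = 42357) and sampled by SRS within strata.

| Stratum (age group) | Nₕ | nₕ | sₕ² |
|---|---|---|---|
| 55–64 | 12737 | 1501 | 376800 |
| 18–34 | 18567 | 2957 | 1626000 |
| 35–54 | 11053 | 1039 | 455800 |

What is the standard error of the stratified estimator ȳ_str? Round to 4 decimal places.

11.6584

Var(ȳ_str) = Σₕ Wₕ²(1 − fₕ)sₕ²/nₕ with Wₕ = Nₕ/N, N = 42357.
55–64: Wₕ = 0.30070590; term = 0.30070590²·(1 − 0.11784565)·376800/1501 = 20.024362.
18–34: Wₕ = 0.43834549; term = 0.43834549²·(1 − 0.15926105)·1626000/2957 = 88.830779.
35–54: Wₕ = 0.26094860; term = 0.26094860²·(1 − 0.09400163)·455800/1039 = 27.064259.
Sum = 135.9194.
SE = √(135.9194) = 11.6584.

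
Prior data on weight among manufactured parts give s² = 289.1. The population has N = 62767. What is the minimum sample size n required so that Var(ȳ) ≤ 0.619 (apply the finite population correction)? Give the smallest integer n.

Without fpc, n₀ = s²/D = 289.1/0.619 = 467.0436.
With fpc, (1 − n/N)·s²/n ≤ D requires n ≥ n₀/(1 + n₀/N) = 467.0436/(1 + 467.0436/62767) = 463.5940.
Rounding up, n = 464.

464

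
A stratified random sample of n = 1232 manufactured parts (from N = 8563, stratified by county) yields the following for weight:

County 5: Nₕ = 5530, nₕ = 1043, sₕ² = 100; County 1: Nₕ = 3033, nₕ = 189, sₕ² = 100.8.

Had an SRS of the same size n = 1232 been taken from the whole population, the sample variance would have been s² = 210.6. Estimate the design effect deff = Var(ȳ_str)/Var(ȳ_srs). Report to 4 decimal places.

0.6504

Var(ȳ_str) = Σ Wₕ²(1−fₕ)sₕ²/nₕ with Wₕ = Nₕ/8563:
  County 5: (5530/8563)²·(1−1043/5530)·100/1043 = 0.032444793
  County 1: (3033/8563)²·(1−189/3033)·100.8/189 = 0.062740625
  → Var(ȳ_str) = 0.095185418.
Var(ȳ_srs) = (1 − 1232/8563)·210.6/1232 = 0.14634737.
deff = 0.095185418 / 0.14634737 = 0.6504.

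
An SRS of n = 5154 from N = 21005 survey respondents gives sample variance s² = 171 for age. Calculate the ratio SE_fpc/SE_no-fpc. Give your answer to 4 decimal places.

0.8687

f = n/N = 5154/21005 = 0.24537015.
SE_no-fpc = √(s²/n) = 0.1821486; SE_fpc = √((1−f)s²/n) = 0.15823146.
Ratio = √(1−f) = 0.86869434.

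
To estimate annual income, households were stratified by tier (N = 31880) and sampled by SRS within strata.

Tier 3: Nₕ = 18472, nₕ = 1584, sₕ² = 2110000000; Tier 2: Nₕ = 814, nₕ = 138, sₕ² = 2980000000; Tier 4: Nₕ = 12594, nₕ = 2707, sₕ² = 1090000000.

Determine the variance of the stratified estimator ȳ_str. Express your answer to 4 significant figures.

469900

Var(ȳ_str) = Σₕ Wₕ²(1 − fₕ)sₕ²/nₕ with Wₕ = Nₕ/N, N = 31880.
Tier 3: Wₕ = 0.57942284; term = 0.57942284²·(1 − 0.08575141)·2110000000/1584 = 408867.69.
Tier 2: Wₕ = 0.02553325; term = 0.02553325²·(1 − 0.16953317)·2980000000/138 = 11691.538.
Tier 4: Wₕ = 0.39504391; term = 0.39504391²·(1 − 0.21494362)·1090000000/2707 = 49332.127.
Sum = 469891.36.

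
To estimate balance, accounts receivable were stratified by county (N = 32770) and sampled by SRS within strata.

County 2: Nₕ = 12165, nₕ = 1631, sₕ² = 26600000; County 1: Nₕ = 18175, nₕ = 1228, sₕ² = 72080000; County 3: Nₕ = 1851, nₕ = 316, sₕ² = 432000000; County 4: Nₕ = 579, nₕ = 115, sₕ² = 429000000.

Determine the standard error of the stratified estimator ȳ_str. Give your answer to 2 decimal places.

Var(ȳ_str) = Σₕ Wₕ²(1 − fₕ)sₕ²/nₕ with Wₕ = Nₕ/N, N = 32770.
County 2: Wₕ = 0.37122368; term = 0.37122368²·(1 − 0.13407316)·26600000/1631 = 1946.1675.
County 1: Wₕ = 0.55462313; term = 0.55462313²·(1 − 0.06756534)·72080000/1228 = 16835.684.
County 3: Wₕ = 0.05648459; term = 0.05648459²·(1 − 0.17071853)·432000000/316 = 3617.0839.
County 4: Wₕ = 0.01766860; term = 0.01766860²·(1 − 0.19861831)·429000000/115 = 933.26099.
Sum = 23332.196.
SE = √(23332.196) = 152.75.

152.75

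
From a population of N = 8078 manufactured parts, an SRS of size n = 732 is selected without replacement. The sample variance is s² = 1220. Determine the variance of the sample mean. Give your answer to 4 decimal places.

1.5156

Under SRS without replacement, Var(ȳ) = (1 − f)·s²/n with f = n/N = 732/8078 = 0.09061649.
Var(ȳ) = (1 − 0.09061649)·1220/732 = 0.90938351·1.6666667 = 1.5156392.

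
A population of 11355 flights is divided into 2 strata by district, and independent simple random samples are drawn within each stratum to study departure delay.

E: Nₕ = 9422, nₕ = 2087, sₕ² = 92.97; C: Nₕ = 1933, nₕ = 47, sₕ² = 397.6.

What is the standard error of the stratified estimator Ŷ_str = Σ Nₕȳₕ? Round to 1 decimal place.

Var(Ŷ_str) = Σₕ Nₕ²(1 − fₕ)sₕ²/nₕ.
E: 9422²·(1 − 2087/9422)·92.97/2087 = 3.0786733 × 10^6.
C: 1933²·(1 − 47/1933)·397.6/47 = 3.0840546 × 10^7.
Sum = 3.3919219 × 10^7.
SE = √(3.3919219 × 10^7) = 5824.0.

5824.0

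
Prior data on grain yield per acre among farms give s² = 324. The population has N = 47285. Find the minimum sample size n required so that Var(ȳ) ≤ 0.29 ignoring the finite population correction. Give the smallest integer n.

1118

Without fpc, n₀ = s²/D = 324/0.29 = 1117.2414.
Rounding up, n = 1118.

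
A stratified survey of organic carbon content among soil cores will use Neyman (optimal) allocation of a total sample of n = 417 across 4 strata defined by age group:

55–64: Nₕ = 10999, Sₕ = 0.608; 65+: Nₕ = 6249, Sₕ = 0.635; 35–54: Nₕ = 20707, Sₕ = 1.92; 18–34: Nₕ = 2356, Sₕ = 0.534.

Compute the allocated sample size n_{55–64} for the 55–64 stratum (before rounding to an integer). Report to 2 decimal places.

53.97

Neyman allocation: nₕ = n·NₕSₕ / Σⱼ NⱼSⱼ.
Σ NⱼSⱼ = 10999·0.608 + 6249·0.635 + 20707·1.92 + 2356·0.534 = 51671.051.
n_{55–64} = 417·10999·0.608 / 51671.051 = 53.97.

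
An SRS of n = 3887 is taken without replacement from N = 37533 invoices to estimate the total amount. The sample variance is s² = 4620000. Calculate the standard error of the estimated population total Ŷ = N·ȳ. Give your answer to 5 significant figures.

1.2251 × 10^6

Var(Ŷ) = N²·Var(ȳ) = N²·(1 − n/N)·s²/n.
f = 3887/37533 = 0.10356220; Var(ȳ) = 0.89643780·4620000/3887 = 1065.4856.
Var(Ŷ) = 37533² · 1065.4856 = 1.5009774 × 10^12.
SE(Ŷ) = √(1.5009774 × 10^12) = 1.2251 × 10^6.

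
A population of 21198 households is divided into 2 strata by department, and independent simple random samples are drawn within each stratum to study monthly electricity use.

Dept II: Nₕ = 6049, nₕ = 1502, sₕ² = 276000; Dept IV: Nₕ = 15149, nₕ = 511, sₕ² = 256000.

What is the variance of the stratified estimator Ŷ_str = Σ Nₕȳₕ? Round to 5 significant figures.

Var(Ŷ_str) = Σₕ Nₕ²(1 − fₕ)sₕ²/nₕ.
Dept II: 6049²·(1 − 1502/6049)·276000/1502 = 5.0541449 × 10^9.
Dept IV: 15149²·(1 − 511/15149)·256000/511 = 1.1109251 × 10^11.
Sum = 1.1614665 × 10^11.

1.1615 × 10^11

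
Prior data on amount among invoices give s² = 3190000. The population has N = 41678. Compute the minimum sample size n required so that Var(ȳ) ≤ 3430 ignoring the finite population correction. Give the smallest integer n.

Without fpc, n₀ = s²/D = 3190000/3430 = 930.0292.
Rounding up, n = 931.

931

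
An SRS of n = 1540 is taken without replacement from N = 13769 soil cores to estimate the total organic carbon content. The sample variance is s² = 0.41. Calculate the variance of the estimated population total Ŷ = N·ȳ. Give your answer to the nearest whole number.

44829

Var(Ŷ) = N²·Var(ȳ) = N²·(1 − n/N)·s²/n.
f = 1540/13769 = 0.11184545; Var(ȳ) = 0.88815455·0.41/1540 = 2.3645673 × 10^-4.
Var(Ŷ) = 13769² · (2.3645673 × 10^-4) = 44828.735.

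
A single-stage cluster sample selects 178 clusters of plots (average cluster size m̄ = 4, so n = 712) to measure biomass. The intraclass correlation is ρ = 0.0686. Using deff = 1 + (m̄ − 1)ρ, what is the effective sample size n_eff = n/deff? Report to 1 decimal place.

590.5

deff = 1 + (4 − 1)·0.0686 = 1 + 0.2058 = 1.2058.
n_eff = 712 / 1.2058 = 590.5.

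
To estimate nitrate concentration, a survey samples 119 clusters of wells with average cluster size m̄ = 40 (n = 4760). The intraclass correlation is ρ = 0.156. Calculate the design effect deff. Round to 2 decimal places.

7.08

deff = 1 + (40 − 1)·0.156 = 1 + 6.084 = 7.084.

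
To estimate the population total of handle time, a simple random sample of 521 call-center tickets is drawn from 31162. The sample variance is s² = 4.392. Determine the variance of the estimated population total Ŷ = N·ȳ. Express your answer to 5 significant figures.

Var(Ŷ) = N²·Var(ȳ) = N²·(1 − n/N)·s²/n.
f = 521/31162 = 0.01671908; Var(ȳ) = 0.98328092·4.392/521 = 0.0082890015.
Var(Ŷ) = 31162² · 0.0082890015 = 8.0492027 × 10^6.

8.0492 × 10^6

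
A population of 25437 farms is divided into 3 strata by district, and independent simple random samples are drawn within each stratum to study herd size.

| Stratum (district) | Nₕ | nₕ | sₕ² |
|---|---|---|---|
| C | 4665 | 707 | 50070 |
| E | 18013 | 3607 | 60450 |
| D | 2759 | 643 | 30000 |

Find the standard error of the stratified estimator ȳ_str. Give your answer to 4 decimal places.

3.0271

Var(ȳ_str) = Σₕ Wₕ²(1 − fₕ)sₕ²/nₕ with Wₕ = Nₕ/N, N = 25437.
C: Wₕ = 0.18339427; term = 0.18339427²·(1 − 0.15155413)·50070/707 = 2.0209419.
E: Wₕ = 0.70814168; term = 0.70814168²·(1 − 0.20024427)·60450/3607 = 6.7212158.
D: Wₕ = 0.10846405; term = 0.10846405²·(1 − 0.23305545)·30000/643 = 0.42096488.
Sum = 9.1631226.
SE = √(9.1631226) = 3.0271.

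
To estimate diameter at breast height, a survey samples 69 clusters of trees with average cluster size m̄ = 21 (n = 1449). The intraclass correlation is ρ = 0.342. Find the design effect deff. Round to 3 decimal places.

deff = 1 + (21 − 1)·0.342 = 1 + 6.84 = 7.84.

7.840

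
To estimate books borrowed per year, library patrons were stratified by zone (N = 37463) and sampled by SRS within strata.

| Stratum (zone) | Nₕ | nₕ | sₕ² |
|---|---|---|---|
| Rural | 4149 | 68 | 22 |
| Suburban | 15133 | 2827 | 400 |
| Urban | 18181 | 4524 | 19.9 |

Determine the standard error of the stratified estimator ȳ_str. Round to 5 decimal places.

0.15315

Var(ȳ_str) = Σₕ Wₕ²(1 − fₕ)sₕ²/nₕ with Wₕ = Nₕ/N, N = 37463.
Rural: Wₕ = 0.11074927; term = 0.11074927²·(1 − 0.01638949)·22/68 = 0.003903181.
Suburban: Wₕ = 0.40394523; term = 0.40394523²·(1 − 0.18681028)·400/2827 = 0.018774614.
Urban: Wₕ = 0.48530550; term = 0.48530550²·(1 − 0.24883120)·19.9/4524 = 7.7821295 × 10^-4.
Sum = 0.023456008.
SE = √(0.023456008) = 0.15315.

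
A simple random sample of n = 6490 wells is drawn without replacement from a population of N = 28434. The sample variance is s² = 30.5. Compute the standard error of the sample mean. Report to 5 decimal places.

Under SRS without replacement, Var(ȳ) = (1 − f)·s²/n with f = n/N = 6490/28434 = 0.22824787.
Var(ȳ) = (1 − 0.22824787)·30.5/6490 = 0.77175213·0.0046995378 = 0.0036268783.
SE(ȳ) = √(0.0036268783) = 0.06022.

0.06022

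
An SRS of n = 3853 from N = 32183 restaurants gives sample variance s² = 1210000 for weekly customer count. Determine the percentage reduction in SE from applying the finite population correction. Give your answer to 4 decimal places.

6.1768

f = n/N = 3853/32183 = 0.11972159.
SE_no-fpc = √(s²/n) = 17.721202; SE_fpc = √((1−f)s²/n) = 16.626591.
Ratio = √(1−f) = 0.93823153. Reduction = 100·(1 − 0.93823153) = 6.1768%.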